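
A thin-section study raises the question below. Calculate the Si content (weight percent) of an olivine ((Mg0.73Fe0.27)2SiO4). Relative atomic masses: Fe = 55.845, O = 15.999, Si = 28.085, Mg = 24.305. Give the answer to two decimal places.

Molar mass of (Mg0.73Fe0.27)2SiO4: 1.46·24.305 + 0.54·55.845 + 1·28.085 + 4·15.999 = 157.723 g/mol.
Mass of Si per formula unit: 1 × 28.085 = 28.085 g.
Weight fraction Si = 28.085 / 157.723 = 0.1781.

17.81 weight percent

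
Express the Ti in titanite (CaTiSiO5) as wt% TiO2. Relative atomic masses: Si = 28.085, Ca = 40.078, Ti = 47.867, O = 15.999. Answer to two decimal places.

40.74 wt%

Formula mass = 196.025 g/mol.
1 Ti → 1.0000 mol TiO2 per formula unit; M(TiO2) = 79.865, so TiO2 mass = 79.865 g.
79.865/196.025 × 100 = 40.74 wt%.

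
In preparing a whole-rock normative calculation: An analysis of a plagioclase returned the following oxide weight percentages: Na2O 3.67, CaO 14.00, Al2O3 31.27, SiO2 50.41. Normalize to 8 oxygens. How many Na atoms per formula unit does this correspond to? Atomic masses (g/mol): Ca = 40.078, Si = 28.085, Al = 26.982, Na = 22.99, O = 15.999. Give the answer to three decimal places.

3.67 wt% Na2O ÷ 61.979 g/mol = 0.05921 mol, giving 0.11842 Na and 0.05921 O.
14.00 wt% CaO ÷ 56.077 g/mol = 0.24966 mol, giving 0.24966 Ca and 0.24966 O.
31.27 wt% Al2O3 ÷ 101.961 g/mol = 0.30669 mol, giving 0.61338 Al and 0.92007 O.
50.41 wt% SiO2 ÷ 60.083 g/mol = 0.83901 mol, giving 0.83901 Si and 1.67802 O.
Oxygen sums to 2.90696; scaling by 8/2.90696 = 2.75202 puts the formula on 8 O.
Na: 0.11842 × 2.75202 = 0.326 atoms per formula unit.

0.326 Na apfu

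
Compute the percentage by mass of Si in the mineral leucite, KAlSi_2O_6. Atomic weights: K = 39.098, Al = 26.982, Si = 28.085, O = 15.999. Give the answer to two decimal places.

25.74 wt%

M(KAlSi_2O_6) = 218.244 g/mol.
Si contributes 2 × 28.085 = 56.170 g per mole.
56.170/218.244 = 0.2574 → 25.74%.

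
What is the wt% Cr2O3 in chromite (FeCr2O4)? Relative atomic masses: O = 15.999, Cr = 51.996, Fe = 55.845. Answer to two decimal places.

67.90 wt%

M(FeCr2O4) = 223.833 g/mol; M(Cr2O3) = 151.989 g/mol.
Moles Cr2O3 per formula unit = 2 Cr ÷ 2 = 1.0000.
Cr2O3 fraction = (1.0000 × 151.989) / 223.833 = 151.989/223.833 = 0.6790.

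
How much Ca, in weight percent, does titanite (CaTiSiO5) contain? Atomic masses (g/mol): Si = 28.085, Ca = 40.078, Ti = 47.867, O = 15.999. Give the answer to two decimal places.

20.45 weight percent

Molar mass of CaTiSiO5: 1·40.078 + 1·47.867 + 1·28.085 + 5·15.999 = 196.025 g/mol.
Mass of Ca per formula unit: 1 × 40.078 = 40.078 g.
Weight fraction Ca = 40.078 / 196.025 = 0.2045.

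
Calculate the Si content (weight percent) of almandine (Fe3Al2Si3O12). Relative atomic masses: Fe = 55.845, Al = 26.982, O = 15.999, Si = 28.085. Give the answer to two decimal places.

Molar mass of Fe3Al2Si3O12: 3·55.845 + 2·26.982 + 3·28.085 + 12·15.999 = 497.742 g/mol.
Mass of Si per formula unit: 3 × 28.085 = 84.255 g.
Weight fraction Si = 84.255 / 497.742 = 0.1693.

16.93 weight percent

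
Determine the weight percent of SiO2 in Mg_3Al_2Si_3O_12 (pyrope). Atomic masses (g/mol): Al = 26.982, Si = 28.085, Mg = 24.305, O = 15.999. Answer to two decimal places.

M(Mg_3Al_2Si_3O_12) = 403.122 g/mol; M(SiO2) = 60.083 g/mol.
Moles SiO2 per formula unit = 3 Si ÷ 1 = 3.0000.
SiO2 fraction = (3.0000 × 60.083) / 403.122 = 180.249/403.122 = 0.4471.

44.71 wt%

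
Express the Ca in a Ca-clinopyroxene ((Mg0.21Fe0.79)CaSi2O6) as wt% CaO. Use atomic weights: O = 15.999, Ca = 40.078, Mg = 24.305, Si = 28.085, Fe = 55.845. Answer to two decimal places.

23.22 wt%

Formula mass = 241.464 g/mol.
1 Ca → 1.0000 mol CaO per formula unit; M(CaO) = 56.077, so CaO mass = 56.077 g.
56.077/241.464 × 100 = 23.22 wt%.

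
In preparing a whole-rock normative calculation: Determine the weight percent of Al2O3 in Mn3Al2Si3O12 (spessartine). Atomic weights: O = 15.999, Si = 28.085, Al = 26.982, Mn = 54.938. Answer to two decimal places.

Molar mass of Mn3Al2Si3O12 = 3*54.938 + 2*26.982 + 3*28.085 + 12*15.999 = 495.021 g/mol.
Each formula unit contains 2 Al, equivalent to 2/2 = 1.0000 mol Al2O3.
M(Al2O3) = 2×26.982 + 3×15.999 = 101.961 g/mol.
Mass of Al2O3 per formula unit = 1.0000 × 101.961 = 101.961 g.
Al2O3 wt% = 101.961 / 495.021 × 100 = 20.60%.

20.60 wt%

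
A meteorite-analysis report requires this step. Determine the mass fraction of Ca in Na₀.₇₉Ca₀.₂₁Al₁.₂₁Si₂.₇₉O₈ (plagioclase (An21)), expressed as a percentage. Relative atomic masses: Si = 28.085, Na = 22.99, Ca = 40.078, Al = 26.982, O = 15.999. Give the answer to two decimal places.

3.17 weight percent

M(Na₀.₇₉Ca₀.₂₁Al₁.₂₁Si₂.₇₉O₈) = 265.576 g/mol.
Ca contributes 0.21 × 40.078 = 8.416 g per mole.
8.416/265.576 = 0.0317 → 3.17%.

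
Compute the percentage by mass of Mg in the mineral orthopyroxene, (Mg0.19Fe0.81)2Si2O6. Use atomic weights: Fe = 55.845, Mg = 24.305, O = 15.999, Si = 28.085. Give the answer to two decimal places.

3.67 wt%

Formula mass = 0.38·24.305 + 1.62·55.845 + 2·28.085 + 6·15.999 = 251.869 g/mol, of which 9.236 g is Mg.
So Mg makes up 9.236/251.869 = 0.0367 of the mass, i.e. 3.67%.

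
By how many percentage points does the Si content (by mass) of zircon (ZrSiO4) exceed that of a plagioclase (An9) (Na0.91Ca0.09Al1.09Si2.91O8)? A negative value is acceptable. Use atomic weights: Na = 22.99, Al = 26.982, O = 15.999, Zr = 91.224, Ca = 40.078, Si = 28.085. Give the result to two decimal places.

-15.68 percentage points

M(ZrSiO4) = 183.305 g/mol, so wt% Si = 28.085/183.305 × 100 = 15.32%.
M(Na0.91Ca0.09Al1.09Si2.91O8) = 263.658 g/mol, so wt% Si = 81.727/263.658 × 100 = 31.00%.
15.32 − 31.00 = -15.68 pp.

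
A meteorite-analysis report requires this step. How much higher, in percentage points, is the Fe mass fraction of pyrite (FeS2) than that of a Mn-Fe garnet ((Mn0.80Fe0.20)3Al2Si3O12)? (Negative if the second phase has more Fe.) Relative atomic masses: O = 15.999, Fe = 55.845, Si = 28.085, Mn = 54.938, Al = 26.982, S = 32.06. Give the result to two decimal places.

39.79 percentage points

Fe in FeS2: molar mass 119.965 g/mol; 1×55.845 = 55.845 g → 46.55 wt%.
Fe in (Mn0.80Fe0.20)3Al2Si3O12: molar mass 495.565 g/mol; 0.60×55.845 = 33.507 g → 6.76 wt%.
Difference = 46.55 − 6.76 = 39.79 percentage points.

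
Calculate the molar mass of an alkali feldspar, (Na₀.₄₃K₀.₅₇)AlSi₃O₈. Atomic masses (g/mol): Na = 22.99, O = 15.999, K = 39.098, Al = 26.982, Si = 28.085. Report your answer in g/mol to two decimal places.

271.40 g/mol

The formula mass is the sum 0.43·22.99 + 0.57·39.098 + 1·26.982 + 3·28.085 + 8·15.999.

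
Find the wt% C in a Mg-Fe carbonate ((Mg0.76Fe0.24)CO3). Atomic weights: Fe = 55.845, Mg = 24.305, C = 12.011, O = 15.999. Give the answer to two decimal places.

13.07 mass %

Formula mass = 0.76*24.305 + 0.24*55.845 + 1*12.011 + 3*15.999 = 91.883 g/mol, of which 12.011 g is C.
So C makes up 12.011/91.883 = 0.1307 of the mass, i.e. 13.07%.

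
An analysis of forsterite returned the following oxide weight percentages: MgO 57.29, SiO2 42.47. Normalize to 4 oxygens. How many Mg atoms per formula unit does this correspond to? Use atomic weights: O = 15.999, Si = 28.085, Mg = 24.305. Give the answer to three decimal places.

MgO: 57.29/40.304 = 1.42145 mol → 1.42145 mol Mg, 1.42145 mol O.
SiO2: 42.47/60.083 = 0.70686 mol → 0.70686 mol Si, 1.41372 mol O.
Total oxygen = 2.83517 mol. Normalization factor = 4/2.83517 = 1.41085.
Mg per 4 O = 1.42145 × 1.41085 = 2.005.

2.005 Mg apfu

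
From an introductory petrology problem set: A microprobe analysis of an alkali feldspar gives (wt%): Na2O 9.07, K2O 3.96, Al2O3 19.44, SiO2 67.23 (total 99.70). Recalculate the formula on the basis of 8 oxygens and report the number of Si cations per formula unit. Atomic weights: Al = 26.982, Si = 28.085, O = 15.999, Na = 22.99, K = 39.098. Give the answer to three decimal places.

2.986 Si apfu

Na2O (M=61.979): mol = 0.14634; Na = 0.29268, O = 0.14634.
K2O (M=94.195): mol = 0.04204; K = 0.08408, O = 0.04204.
Al2O3 (M=101.961): mol = 0.19066; Al = 0.38132, O = 0.57198.
SiO2 (M=60.083): mol = 1.11895; Si = 1.11895, O = 2.23790.
ΣO = 2.99826; factor = 8/ΣO = 2.66821.
Si apfu = 1.11895 × 2.66821 = 2.986.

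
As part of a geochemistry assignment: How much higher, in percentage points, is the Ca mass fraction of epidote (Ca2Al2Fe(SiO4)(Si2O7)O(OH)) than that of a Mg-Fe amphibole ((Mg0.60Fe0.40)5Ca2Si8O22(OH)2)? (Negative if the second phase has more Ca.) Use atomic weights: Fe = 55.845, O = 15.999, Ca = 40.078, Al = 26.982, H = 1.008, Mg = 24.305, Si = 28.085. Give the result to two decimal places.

M(Ca2Al2Fe(SiO4)(Si2O7)O(OH)) = 483.215 g/mol, so wt% Ca = 80.156/483.215 × 100 = 16.59%.
M((Mg0.60Fe0.40)5Ca2Si8O22(OH)2) = 875.433 g/mol, so wt% Ca = 80.156/875.433 × 100 = 9.16%.
16.59 − 9.16 = 7.43 pp.

7.43 percentage points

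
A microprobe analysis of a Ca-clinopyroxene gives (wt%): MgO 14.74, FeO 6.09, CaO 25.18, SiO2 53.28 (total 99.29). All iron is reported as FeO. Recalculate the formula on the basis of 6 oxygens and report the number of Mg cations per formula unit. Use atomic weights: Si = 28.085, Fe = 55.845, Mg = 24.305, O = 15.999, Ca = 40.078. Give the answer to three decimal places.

MgO (M=40.304): mol = 0.36572; Mg = 0.36572, O = 0.36572.
FeO (M=71.844): mol = 0.08477; Fe = 0.08477, O = 0.08477.
CaO (M=56.077): mol = 0.44903; Ca = 0.44903, O = 0.44903.
SiO2 (M=60.083): mol = 0.88677; Si = 0.88677, O = 1.77354.
ΣO = 2.67306; factor = 6/ΣO = 2.24462.
Mg apfu = 0.36572 × 2.24462 = 0.821.

0.821 Mg apfu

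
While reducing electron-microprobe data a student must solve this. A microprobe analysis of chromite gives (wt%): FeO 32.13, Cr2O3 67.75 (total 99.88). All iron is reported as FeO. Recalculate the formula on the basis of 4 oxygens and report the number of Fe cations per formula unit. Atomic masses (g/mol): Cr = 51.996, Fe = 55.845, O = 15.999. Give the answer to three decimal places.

32.13 wt% FeO ÷ 71.844 g/mol = 0.44722 mol, giving 0.44722 Fe and 0.44722 O.
67.75 wt% Cr2O3 ÷ 151.989 g/mol = 0.44576 mol, giving 0.89152 Cr and 1.33728 O.
Oxygen sums to 1.78450; scaling by 4/1.78450 = 2.24152 puts the formula on 4 O.
Fe: 0.44722 × 2.24152 = 1.002 atoms per formula unit.

1.002 Fe apfu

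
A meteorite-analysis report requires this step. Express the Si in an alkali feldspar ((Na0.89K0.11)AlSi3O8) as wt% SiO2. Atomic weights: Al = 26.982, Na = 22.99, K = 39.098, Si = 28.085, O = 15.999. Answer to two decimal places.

M((Na0.89K0.11)AlSi3O8) = 263.991 g/mol; M(SiO2) = 60.083 g/mol.
Moles SiO2 per formula unit = 3 Si ÷ 1 = 3.0000.
SiO2 fraction = (3.0000 × 60.083) / 263.991 = 180.249/263.991 = 0.6828.

68.28 wt%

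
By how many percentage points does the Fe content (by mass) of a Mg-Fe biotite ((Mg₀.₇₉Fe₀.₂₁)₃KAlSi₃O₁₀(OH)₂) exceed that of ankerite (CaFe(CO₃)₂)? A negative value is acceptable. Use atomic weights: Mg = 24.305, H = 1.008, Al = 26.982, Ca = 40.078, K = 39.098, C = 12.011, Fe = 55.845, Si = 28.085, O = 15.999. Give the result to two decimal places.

-17.81 percentage points

First mineral: 35.182 g Fe in 437.124 g formula = 8.05 wt% Fe.
Second mineral: 55.845 g Fe in 215.939 g formula = 25.86 wt% Fe.
8.05% − 25.86% gives a difference of -17.81 percentage points.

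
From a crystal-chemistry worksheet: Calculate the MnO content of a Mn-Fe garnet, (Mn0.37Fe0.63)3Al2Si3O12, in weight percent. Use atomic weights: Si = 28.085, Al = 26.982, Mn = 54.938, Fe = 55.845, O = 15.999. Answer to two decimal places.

15.85 wt%

M((Mn0.37Fe0.63)3Al2Si3O12) = 496.735 g/mol; M(MnO) = 70.937 g/mol.
Moles MnO per formula unit = 1.11 Mn ÷ 1 = 1.1100.
MnO fraction = (1.1100 × 70.937) / 496.735 = 78.740/496.735 = 0.1585.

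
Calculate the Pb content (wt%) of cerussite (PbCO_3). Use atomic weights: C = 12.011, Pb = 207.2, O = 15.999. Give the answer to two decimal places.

77.54 wt%

M(PbCO_3) = 267.208 g/mol.
Pb contributes 1 × 207.2 = 207.200 g per mole.
207.200/267.208 = 0.7754 → 77.54%.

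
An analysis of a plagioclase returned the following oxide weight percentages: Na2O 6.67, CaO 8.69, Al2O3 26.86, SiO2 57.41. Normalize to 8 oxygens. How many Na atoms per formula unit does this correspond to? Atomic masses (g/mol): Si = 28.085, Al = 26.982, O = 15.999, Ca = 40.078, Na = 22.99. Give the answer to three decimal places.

0.581 Na apfu

Na2O (M=61.979): mol = 0.10762; Na = 0.21524, O = 0.10762.
CaO (M=56.077): mol = 0.15497; Ca = 0.15497, O = 0.15497.
Al2O3 (M=101.961): mol = 0.26343; Al = 0.52686, O = 0.79029.
SiO2 (M=60.083): mol = 0.95551; Si = 0.95551, O = 1.91102.
ΣO = 2.96390; factor = 8/ΣO = 2.69915.
Na apfu = 0.21524 × 2.69915 = 0.581.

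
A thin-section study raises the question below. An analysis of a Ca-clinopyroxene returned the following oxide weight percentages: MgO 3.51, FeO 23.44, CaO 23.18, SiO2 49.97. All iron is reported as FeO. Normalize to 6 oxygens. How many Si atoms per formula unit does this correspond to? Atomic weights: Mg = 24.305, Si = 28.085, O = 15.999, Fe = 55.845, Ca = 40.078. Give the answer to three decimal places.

2.004 Si apfu

MgO: 3.51/40.304 = 0.08709 mol → 0.08709 mol Mg, 0.08709 mol O.
FeO: 23.44/71.844 = 0.32626 mol → 0.32626 mol Fe, 0.32626 mol O.
CaO: 23.18/56.077 = 0.41336 mol → 0.41336 mol Ca, 0.41336 mol O.
SiO2: 49.97/60.083 = 0.83168 mol → 0.83168 mol Si, 1.66336 mol O.
Total oxygen = 2.49007 mol. Normalization factor = 6/2.49007 = 2.40957.
Si per 6 O = 0.83168 × 2.40957 = 2.004.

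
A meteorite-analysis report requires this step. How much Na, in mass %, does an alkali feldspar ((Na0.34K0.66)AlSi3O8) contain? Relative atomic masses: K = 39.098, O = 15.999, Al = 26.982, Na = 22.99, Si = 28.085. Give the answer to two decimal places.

2.86 mass %

M((Na0.34K0.66)AlSi3O8) = 272.850 g/mol.
Na contributes 0.34 × 22.99 = 7.817 g per mole.
7.817/272.850 = 0.0286 → 2.86%.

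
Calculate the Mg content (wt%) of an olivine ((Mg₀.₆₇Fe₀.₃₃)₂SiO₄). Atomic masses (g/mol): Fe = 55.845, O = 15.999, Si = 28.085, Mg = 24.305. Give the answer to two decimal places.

20.17 wt%

Molar mass of (Mg₀.₆₇Fe₀.₃₃)₂SiO₄: 1.34·24.305 + 0.66·55.845 + 1·28.085 + 4·15.999 = 161.507 g/mol.
Mass of Mg per formula unit: 1.34 × 24.305 = 32.569 g.
Weight fraction Mg = 32.569 / 161.507 = 0.2017.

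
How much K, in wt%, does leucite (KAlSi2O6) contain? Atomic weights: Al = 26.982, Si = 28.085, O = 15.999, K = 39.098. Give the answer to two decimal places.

M(KAlSi2O6) = 218.244 g/mol.
K contributes 1 × 39.098 = 39.098 g per mole.
39.098/218.244 = 0.1791 → 17.91%.

17.91 wt%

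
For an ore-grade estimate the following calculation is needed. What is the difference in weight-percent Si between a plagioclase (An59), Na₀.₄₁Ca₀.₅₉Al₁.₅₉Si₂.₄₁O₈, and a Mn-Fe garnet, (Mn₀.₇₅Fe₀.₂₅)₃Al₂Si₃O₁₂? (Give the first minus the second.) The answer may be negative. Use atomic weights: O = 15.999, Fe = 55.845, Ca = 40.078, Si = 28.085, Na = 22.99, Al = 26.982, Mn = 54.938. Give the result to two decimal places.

7.92 percentage points

M(Na₀.₄₁Ca₀.₅₉Al₁.₅₉Si₂.₄₁O₈) = 271.650 g/mol, so wt% Si = 67.685/271.650 × 100 = 24.92%.
M((Mn₀.₇₅Fe₀.₂₅)₃Al₂Si₃O₁₂) = 495.701 g/mol, so wt% Si = 84.255/495.701 × 100 = 17.00%.
24.92 − 17.00 = 7.92 pp.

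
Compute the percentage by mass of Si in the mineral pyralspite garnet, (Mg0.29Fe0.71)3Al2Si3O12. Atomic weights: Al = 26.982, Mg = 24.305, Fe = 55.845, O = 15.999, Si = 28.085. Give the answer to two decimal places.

17.92 mass %

Molar mass of (Mg0.29Fe0.71)3Al2Si3O12: 0.87·24.305 + 2.13·55.845 + 2·26.982 + 3·28.085 + 12·15.999 = 470.302 g/mol.
Mass of Si per formula unit: 3 × 28.085 = 84.255 g.
Weight fraction Si = 84.255 / 470.302 = 0.1792.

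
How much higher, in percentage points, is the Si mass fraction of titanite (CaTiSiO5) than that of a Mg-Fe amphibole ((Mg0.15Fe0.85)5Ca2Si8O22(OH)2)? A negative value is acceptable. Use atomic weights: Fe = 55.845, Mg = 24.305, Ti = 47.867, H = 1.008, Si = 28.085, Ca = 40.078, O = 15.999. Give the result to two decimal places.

-9.41 percentage points

M(CaTiSiO5) = 196.025 g/mol, so wt% Si = 28.085/196.025 × 100 = 14.33%.
M((Mg0.15Fe0.85)5Ca2Si8O22(OH)2) = 946.398 g/mol, so wt% Si = 224.680/946.398 × 100 = 23.74%.
14.33 − 23.74 = -9.41 pp.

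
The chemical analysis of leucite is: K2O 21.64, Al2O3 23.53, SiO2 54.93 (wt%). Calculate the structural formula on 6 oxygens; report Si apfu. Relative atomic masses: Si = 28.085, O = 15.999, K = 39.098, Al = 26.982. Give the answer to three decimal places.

1.994 Si apfu

K2O (M=94.195): mol = 0.22974; K = 0.45948, O = 0.22974.
Al2O3 (M=101.961): mol = 0.23077; Al = 0.46154, O = 0.69231.
SiO2 (M=60.083): mol = 0.91424; Si = 0.91424, O = 1.82848.
ΣO = 2.75053; factor = 6/ΣO = 2.18140.
Si apfu = 0.91424 × 2.18140 = 1.994.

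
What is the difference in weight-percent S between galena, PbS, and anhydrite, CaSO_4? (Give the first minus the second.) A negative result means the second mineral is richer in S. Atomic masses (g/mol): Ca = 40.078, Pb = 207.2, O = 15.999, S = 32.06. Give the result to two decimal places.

M(PbS) = 239.260 g/mol, so wt% S = 32.060/239.260 × 100 = 13.40%.
M(CaSO_4) = 136.134 g/mol, so wt% S = 32.060/136.134 × 100 = 23.55%.
13.40 − 23.55 = -10.15 pp.

-10.15 percentage points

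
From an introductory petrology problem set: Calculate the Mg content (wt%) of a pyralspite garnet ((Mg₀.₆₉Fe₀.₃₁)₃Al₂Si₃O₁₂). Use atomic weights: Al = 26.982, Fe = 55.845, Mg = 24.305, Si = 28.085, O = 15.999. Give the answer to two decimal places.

11.63 wt%

Molar mass of (Mg₀.₆₉Fe₀.₃₁)₃Al₂Si₃O₁₂: 2.07×24.305 + 0.93×55.845 + 2×26.982 + 3×28.085 + 12×15.999 = 432.454 g/mol.
Mass of Mg per formula unit: 2.07 × 24.305 = 50.311 g.
Weight fraction Mg = 50.311 / 432.454 = 0.1163.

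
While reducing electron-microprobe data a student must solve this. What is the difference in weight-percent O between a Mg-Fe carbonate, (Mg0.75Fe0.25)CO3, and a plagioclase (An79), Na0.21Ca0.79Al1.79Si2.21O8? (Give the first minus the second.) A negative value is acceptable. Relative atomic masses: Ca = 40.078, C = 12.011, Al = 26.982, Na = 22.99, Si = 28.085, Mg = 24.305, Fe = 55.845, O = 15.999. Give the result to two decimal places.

5.49 percentage points

M((Mg0.75Fe0.25)CO3) = 92.198 g/mol, so wt% O = 47.997/92.198 × 100 = 52.06%.
M(Na0.21Ca0.79Al1.79Si2.21O8) = 274.847 g/mol, so wt% O = 127.992/274.847 × 100 = 46.57%.
52.06 − 46.57 = 5.49 pp.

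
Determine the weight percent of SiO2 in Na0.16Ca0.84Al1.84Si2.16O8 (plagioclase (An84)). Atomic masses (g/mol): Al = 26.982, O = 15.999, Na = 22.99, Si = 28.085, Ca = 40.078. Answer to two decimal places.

47.08 wt%

Molar mass of Na0.16Ca0.84Al1.84Si2.16O8 = 0.16×22.99 + 0.84×40.078 + 1.84×26.982 + 2.16×28.085 + 8×15.999 = 275.646 g/mol.
Each formula unit contains 2.16 Si, equivalent to 2.16/1 = 2.1600 mol SiO2.
M(SiO2) = 1×28.085 + 2×15.999 = 60.083 g/mol.
Mass of SiO2 per formula unit = 2.1600 × 60.083 = 129.779 g.
SiO2 wt% = 129.779 / 275.646 × 100 = 47.08%.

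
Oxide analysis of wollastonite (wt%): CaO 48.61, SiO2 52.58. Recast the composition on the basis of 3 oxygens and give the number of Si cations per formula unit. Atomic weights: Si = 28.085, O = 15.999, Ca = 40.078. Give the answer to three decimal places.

CaO (M=56.077): mol = 0.86684; Ca = 0.86684, O = 0.86684.
SiO2 (M=60.083): mol = 0.87512; Si = 0.87512, O = 1.75024.
ΣO = 2.61708; factor = 3/ΣO = 1.14632.
Si apfu = 0.87512 × 1.14632 = 1.003.

1.003 Si apfu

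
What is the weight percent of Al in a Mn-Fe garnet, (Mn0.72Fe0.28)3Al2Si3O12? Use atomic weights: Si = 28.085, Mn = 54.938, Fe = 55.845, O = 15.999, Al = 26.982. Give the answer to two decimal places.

Formula mass = 2.16×54.938 + 0.84×55.845 + 2×26.982 + 3×28.085 + 12×15.999 = 495.783 g/mol, of which 53.964 g is Al.
So Al makes up 53.964/495.783 = 0.1088 of the mass, i.e. 10.88%.

10.88 mass %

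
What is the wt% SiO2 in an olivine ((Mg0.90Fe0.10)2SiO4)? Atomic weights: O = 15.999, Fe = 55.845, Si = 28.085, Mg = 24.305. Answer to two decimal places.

40.87 wt%

Molar mass of (Mg0.90Fe0.10)2SiO4 = 1.80×24.305 + 0.20×55.845 + 1×28.085 + 4×15.999 = 146.999 g/mol.
Each formula unit contains 1 Si, equivalent to 1/1 = 1.0000 mol SiO2.
M(SiO2) = 1×28.085 + 2×15.999 = 60.083 g/mol.
Mass of SiO2 per formula unit = 1.0000 × 60.083 = 60.083 g.
SiO2 wt% = 60.083 / 146.999 × 100 = 40.87%.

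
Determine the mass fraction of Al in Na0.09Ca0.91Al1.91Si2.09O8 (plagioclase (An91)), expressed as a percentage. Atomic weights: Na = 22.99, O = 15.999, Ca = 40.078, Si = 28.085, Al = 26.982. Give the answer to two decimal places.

Molar mass of Na0.09Ca0.91Al1.91Si2.09O8: 0.09×22.99 + 0.91×40.078 + 1.91×26.982 + 2.09×28.085 + 8×15.999 = 276.765 g/mol.
Mass of Al per formula unit: 1.91 × 26.982 = 51.536 g.
Weight fraction Al = 51.536 / 276.765 = 0.1862.

18.62 wt%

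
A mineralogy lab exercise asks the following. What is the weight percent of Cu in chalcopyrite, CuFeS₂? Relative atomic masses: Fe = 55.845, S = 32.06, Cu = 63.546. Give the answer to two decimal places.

Molar mass of CuFeS₂: 1×63.546 + 1×55.845 + 2×32.06 = 183.511 g/mol.
Mass of Cu per formula unit: 1 × 63.546 = 63.546 g.
Weight fraction Cu = 63.546 / 183.511 = 0.3463.

34.63 wt%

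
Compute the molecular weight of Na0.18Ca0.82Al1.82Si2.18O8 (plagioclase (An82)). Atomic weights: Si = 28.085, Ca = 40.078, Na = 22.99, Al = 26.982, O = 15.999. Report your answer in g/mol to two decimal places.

275.33 g/mol

M = 0.18×22.99 + 0.82×40.078 + 1.82×26.982 + 2.18×28.085 + 8×15.999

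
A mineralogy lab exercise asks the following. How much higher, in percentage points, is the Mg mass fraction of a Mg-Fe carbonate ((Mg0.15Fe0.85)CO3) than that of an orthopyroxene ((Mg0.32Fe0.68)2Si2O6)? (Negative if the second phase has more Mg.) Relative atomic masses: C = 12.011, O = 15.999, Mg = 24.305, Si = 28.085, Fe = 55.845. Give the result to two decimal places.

M((Mg0.15Fe0.85)CO3) = 111.122 g/mol, so wt% Mg = 3.646/111.122 × 100 = 3.28%.
M((Mg0.32Fe0.68)2Si2O6) = 243.668 g/mol, so wt% Mg = 15.555/243.668 × 100 = 6.38%.
3.28 − 6.38 = -3.10 pp.

-3.10 percentage points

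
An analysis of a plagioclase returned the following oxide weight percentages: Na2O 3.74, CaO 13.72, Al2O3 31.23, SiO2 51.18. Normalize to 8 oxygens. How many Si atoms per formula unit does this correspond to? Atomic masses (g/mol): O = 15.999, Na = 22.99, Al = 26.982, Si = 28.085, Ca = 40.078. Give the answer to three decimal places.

Na2O: 3.74/61.979 = 0.06034 mol → 0.12068 mol Na, 0.06034 mol O.
CaO: 13.72/56.077 = 0.24466 mol → 0.24466 mol Ca, 0.24466 mol O.
Al2O3: 31.23/101.961 = 0.30629 mol → 0.61258 mol Al, 0.91887 mol O.
SiO2: 51.18/60.083 = 0.85182 mol → 0.85182 mol Si, 1.70364 mol O.
Total oxygen = 2.92751 mol. Normalization factor = 8/2.92751 = 2.73270.
Si per 8 O = 0.85182 × 2.73270 = 2.328.

2.328 Si apfu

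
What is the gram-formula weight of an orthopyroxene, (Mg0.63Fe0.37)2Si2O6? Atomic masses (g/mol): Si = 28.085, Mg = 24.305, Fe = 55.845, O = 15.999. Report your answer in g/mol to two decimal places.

224.11 g/mol

Mg: 1.26 × 24.305 = 30.6243
Fe: 0.74 × 55.845 = 41.3253
Si: 2 × 28.085 = 56.1700
O: 6 × 15.999 = 95.9940
Summing the contributions gives the formula mass.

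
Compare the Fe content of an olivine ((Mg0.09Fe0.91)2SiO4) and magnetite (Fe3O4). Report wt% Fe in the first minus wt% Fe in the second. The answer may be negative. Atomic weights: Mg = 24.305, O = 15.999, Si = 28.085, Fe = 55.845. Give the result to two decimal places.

-21.05 percentage points

M((Mg0.09Fe0.91)2SiO4) = 198.094 g/mol, so wt% Fe = 101.638/198.094 × 100 = 51.31%.
M(Fe3O4) = 231.531 g/mol, so wt% Fe = 167.535/231.531 × 100 = 72.36%.
51.31 − 72.36 = -21.05 pp.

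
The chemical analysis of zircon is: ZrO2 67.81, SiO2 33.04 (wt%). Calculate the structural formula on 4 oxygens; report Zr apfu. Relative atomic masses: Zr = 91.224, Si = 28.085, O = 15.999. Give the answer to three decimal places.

ZrO2 (M=123.222): mol = 0.55031; Zr = 0.55031, O = 1.10062.
SiO2 (M=60.083): mol = 0.54991; Si = 0.54991, O = 1.09982.
ΣO = 2.20044; factor = 4/ΣO = 1.81782.
Zr apfu = 0.55031 × 1.81782 = 1.000.

1.000 Zr apfu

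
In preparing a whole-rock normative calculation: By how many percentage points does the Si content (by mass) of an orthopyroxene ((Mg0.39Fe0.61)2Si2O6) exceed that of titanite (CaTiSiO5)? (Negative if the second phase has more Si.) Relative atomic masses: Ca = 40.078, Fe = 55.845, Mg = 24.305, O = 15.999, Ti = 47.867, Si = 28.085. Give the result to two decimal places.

9.15 percentage points

First mineral: 56.170 g Si in 239.253 g formula = 23.48 wt% Si.
Second mineral: 28.085 g Si in 196.025 g formula = 14.33 wt% Si.
23.48% − 14.33% gives a difference of 9.15 percentage points.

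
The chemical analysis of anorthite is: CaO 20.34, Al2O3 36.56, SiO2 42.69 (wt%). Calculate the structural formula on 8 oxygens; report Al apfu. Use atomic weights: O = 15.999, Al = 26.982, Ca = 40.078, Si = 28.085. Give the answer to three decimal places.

20.34 wt% CaO ÷ 56.077 g/mol = 0.36272 mol, giving 0.36272 Ca and 0.36272 O.
36.56 wt% Al2O3 ÷ 101.961 g/mol = 0.35857 mol, giving 0.71714 Al and 1.07571 O.
42.69 wt% SiO2 ÷ 60.083 g/mol = 0.71052 mol, giving 0.71052 Si and 1.42104 O.
Oxygen sums to 2.85947; scaling by 8/2.85947 = 2.79772 puts the formula on 8 O.
Al: 0.71714 × 2.79772 = 2.006 atoms per formula unit.

2.006 Al apfu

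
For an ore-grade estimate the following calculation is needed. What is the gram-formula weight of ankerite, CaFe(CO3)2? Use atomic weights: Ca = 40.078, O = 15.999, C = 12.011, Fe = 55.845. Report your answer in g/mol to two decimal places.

The formula mass is the sum 1×40.078 + 1×55.845 + 2×12.011 + 6×15.999.

215.94 g/mol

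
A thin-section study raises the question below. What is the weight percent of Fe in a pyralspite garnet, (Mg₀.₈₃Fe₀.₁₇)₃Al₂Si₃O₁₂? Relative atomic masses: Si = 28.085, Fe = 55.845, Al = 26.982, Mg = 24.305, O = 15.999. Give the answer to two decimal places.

M((Mg₀.₈₃Fe₀.₁₇)₃Al₂Si₃O₁₂) = 419.207 g/mol.
Fe contributes 0.51 × 55.845 = 28.481 g per mole.
28.481/419.207 = 0.0679 → 6.79%.

6.79 mass %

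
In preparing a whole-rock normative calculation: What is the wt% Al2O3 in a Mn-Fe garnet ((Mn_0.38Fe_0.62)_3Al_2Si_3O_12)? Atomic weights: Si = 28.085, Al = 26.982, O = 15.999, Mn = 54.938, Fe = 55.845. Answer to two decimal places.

20.53 wt%

Molar mass of (Mn_0.38Fe_0.62)_3Al_2Si_3O_12 = 1.14*54.938 + 1.86*55.845 + 2*26.982 + 3*28.085 + 12*15.999 = 496.708 g/mol.
Each formula unit contains 2 Al, equivalent to 2/2 = 1.0000 mol Al2O3.
M(Al2O3) = 2×26.982 + 3×15.999 = 101.961 g/mol.
Mass of Al2O3 per formula unit = 1.0000 × 101.961 = 101.961 g.
Al2O3 wt% = 101.961 / 496.708 × 100 = 20.53%.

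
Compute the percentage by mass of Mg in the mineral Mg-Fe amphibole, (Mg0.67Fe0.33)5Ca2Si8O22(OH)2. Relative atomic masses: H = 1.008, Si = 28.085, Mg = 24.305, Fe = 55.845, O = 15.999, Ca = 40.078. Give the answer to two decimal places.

9.42 mass %

Formula mass = 3.35×24.305 + 1.65×55.845 + 2×40.078 + 8×28.085 + 24×15.999 + 2×1.008 = 864.394 g/mol, of which 81.422 g is Mg.
So Mg makes up 81.422/864.394 = 0.0942 of the mass, i.e. 9.42%.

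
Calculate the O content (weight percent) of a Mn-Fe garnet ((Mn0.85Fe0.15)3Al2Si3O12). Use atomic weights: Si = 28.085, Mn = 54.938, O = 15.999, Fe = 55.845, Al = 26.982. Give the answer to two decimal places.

38.75 weight percent

Formula mass = 2.55*54.938 + 0.45*55.845 + 2*26.982 + 3*28.085 + 12*15.999 = 495.429 g/mol, of which 191.988 g is O.
So O makes up 191.988/495.429 = 0.3875 of the mass, i.e. 38.75%.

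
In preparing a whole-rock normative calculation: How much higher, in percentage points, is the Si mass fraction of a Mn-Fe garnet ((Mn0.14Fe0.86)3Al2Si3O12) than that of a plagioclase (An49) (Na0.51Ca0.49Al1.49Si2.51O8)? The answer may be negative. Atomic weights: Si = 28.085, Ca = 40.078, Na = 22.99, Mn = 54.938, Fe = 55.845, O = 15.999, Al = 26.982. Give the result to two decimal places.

First mineral: 84.255 g Si in 497.361 g formula = 16.94 wt% Si.
Second mineral: 70.493 g Si in 270.052 g formula = 26.10 wt% Si.
16.94% − 26.10% gives a difference of -9.16 percentage points.

-9.16 percentage points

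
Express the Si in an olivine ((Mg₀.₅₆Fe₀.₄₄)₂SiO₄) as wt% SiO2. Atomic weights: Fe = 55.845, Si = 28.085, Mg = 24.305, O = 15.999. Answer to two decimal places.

Molar mass of (Mg₀.₅₆Fe₀.₄₄)₂SiO₄ = 1.12*24.305 + 0.88*55.845 + 1*28.085 + 4*15.999 = 168.446 g/mol.
Each formula unit contains 1 Si, equivalent to 1/1 = 1.0000 mol SiO2.
M(SiO2) = 1×28.085 + 2×15.999 = 60.083 g/mol.
Mass of SiO2 per formula unit = 1.0000 × 60.083 = 60.083 g.
SiO2 wt% = 60.083 / 168.446 × 100 = 35.67%.

35.67 wt%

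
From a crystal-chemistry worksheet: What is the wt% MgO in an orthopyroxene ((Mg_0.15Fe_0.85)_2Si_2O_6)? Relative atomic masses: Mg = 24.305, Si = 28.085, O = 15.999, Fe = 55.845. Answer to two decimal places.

4.75 wt%

M((Mg_0.15Fe_0.85)_2Si_2O_6) = 254.392 g/mol; M(MgO) = 40.304 g/mol.
Moles MgO per formula unit = 0.30 Mg ÷ 1 = 0.3000.
MgO fraction = (0.3000 × 40.304) / 254.392 = 12.091/254.392 = 0.0475.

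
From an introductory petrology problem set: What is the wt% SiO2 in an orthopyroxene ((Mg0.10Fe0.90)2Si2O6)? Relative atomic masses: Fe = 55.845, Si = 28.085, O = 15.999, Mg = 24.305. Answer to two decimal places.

Formula mass = 257.546 g/mol.
2 Si → 2.0000 mol SiO2 per formula unit; M(SiO2) = 60.083, so SiO2 mass = 120.166 g.
120.166/257.546 × 100 = 46.66 wt%.

46.66 wt%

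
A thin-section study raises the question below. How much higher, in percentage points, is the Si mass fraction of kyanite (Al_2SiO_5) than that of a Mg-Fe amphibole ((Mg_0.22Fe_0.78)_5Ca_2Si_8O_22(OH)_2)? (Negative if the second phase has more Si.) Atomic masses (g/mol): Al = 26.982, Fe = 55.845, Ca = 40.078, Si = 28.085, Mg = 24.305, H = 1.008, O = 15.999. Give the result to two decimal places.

M(Al_2SiO_5) = 162.044 g/mol, so wt% Si = 28.085/162.044 × 100 = 17.33%.
M((Mg_0.22Fe_0.78)_5Ca_2Si_8O_22(OH)_2) = 935.359 g/mol, so wt% Si = 224.680/935.359 × 100 = 24.02%.
17.33 − 24.02 = -6.69 pp.

-6.69 percentage points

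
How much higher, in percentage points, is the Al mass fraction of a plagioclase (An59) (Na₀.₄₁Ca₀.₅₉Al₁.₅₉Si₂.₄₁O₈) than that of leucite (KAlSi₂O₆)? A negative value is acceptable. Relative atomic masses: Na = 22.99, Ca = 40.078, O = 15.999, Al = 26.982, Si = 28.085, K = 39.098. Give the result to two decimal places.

3.43 percentage points

M(Na₀.₄₁Ca₀.₅₉Al₁.₅₉Si₂.₄₁O₈) = 271.650 g/mol, so wt% Al = 42.901/271.650 × 100 = 15.79%.
M(KAlSi₂O₆) = 218.244 g/mol, so wt% Al = 26.982/218.244 × 100 = 12.36%.
15.79 − 12.36 = 3.43 pp.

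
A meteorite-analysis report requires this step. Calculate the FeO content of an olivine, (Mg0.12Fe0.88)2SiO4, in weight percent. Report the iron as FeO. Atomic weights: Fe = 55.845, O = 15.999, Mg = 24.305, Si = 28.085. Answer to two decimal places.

64.45 wt%

M((Mg0.12Fe0.88)2SiO4) = 196.201 g/mol; M(FeO) = 71.844 g/mol.
Moles FeO per formula unit = 1.76 Fe ÷ 1 = 1.7600.
FeO fraction = (1.7600 × 71.844) / 196.201 = 126.445/196.201 = 0.6445.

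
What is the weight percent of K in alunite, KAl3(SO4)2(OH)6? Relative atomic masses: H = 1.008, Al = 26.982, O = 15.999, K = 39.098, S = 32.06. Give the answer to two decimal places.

M(KAl3(SO4)2(OH)6) = 414.198 g/mol.
K contributes 1 × 39.098 = 39.098 g per mole.
39.098/414.198 = 0.0944 → 9.44%.

9.44 weight percent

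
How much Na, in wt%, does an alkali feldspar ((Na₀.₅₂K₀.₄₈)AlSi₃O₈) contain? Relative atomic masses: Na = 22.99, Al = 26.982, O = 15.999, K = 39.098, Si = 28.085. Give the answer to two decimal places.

M((Na₀.₅₂K₀.₄₈)AlSi₃O₈) = 269.951 g/mol.
Na contributes 0.52 × 22.99 = 11.955 g per mole.
11.955/269.951 = 0.0443 → 4.43%.

4.43 wt%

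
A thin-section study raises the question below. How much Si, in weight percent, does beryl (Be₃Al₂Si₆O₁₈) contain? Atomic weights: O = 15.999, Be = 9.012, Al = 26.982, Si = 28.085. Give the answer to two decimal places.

31.35 weight percent

Formula mass = 3*9.012 + 2*26.982 + 6*28.085 + 18*15.999 = 537.492 g/mol, of which 168.510 g is Si.
So Si makes up 168.510/537.492 = 0.3135 of the mass, i.e. 31.35%.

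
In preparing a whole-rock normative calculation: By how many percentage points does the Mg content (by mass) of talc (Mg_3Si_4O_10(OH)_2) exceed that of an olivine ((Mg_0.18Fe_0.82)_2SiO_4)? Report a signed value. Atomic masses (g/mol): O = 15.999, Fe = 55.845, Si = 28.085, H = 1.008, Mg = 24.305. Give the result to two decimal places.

M(Mg_3Si_4O_10(OH)_2) = 379.259 g/mol, so wt% Mg = 72.915/379.259 × 100 = 19.23%.
M((Mg_0.18Fe_0.82)_2SiO_4) = 192.417 g/mol, so wt% Mg = 8.750/192.417 × 100 = 4.55%.
19.23 − 4.55 = 14.68 pp.

14.68 percentage points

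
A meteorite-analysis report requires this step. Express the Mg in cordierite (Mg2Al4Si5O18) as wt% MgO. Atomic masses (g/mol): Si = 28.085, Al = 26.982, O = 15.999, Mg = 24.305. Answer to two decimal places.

Molar mass of Mg2Al4Si5O18 = 2*24.305 + 4*26.982 + 5*28.085 + 18*15.999 = 584.945 g/mol.
Each formula unit contains 2 Mg, equivalent to 2/1 = 2.0000 mol MgO.
M(MgO) = 1×24.305 + 1×15.999 = 40.304 g/mol.
Mass of MgO per formula unit = 2.0000 × 40.304 = 80.608 g.
MgO wt% = 80.608 / 584.945 × 100 = 13.78%.

13.78 wt%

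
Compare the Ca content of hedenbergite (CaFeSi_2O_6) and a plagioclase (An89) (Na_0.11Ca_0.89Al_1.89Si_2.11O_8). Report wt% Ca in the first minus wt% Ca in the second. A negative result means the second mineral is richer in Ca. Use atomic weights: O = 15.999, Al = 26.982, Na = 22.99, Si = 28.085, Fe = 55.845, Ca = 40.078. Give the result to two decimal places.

3.25 percentage points

Ca in CaFeSi_2O_6: molar mass 248.087 g/mol; 1×40.078 = 40.078 g → 16.15 wt%.
Ca in Na_0.11Ca_0.89Al_1.89Si_2.11O_8: molar mass 276.446 g/mol; 0.89×40.078 = 35.669 g → 12.90 wt%.
Difference = 16.15 − 12.90 = 3.25 percentage points.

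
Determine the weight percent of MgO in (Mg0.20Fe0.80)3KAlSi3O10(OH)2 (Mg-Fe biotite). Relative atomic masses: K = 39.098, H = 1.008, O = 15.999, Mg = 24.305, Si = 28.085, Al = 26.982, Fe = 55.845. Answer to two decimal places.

4.91 wt%

M((Mg0.20Fe0.80)3KAlSi3O10(OH)2) = 492.950 g/mol; M(MgO) = 40.304 g/mol.
Moles MgO per formula unit = 0.60 Mg ÷ 1 = 0.6000.
MgO fraction = (0.6000 × 40.304) / 492.950 = 24.182/492.950 = 0.0491.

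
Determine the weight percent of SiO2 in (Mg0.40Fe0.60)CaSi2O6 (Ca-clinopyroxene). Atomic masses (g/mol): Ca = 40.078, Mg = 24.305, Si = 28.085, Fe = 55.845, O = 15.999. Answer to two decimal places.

51.03 wt%

Formula mass = 235.471 g/mol.
2 Si → 2.0000 mol SiO2 per formula unit; M(SiO2) = 60.083, so SiO2 mass = 120.166 g.
120.166/235.471 × 100 = 51.03 wt%.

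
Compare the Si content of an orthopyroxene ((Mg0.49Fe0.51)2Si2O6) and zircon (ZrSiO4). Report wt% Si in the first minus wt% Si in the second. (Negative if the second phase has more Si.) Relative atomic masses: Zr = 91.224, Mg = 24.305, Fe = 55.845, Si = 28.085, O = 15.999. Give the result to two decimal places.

M((Mg0.49Fe0.51)2Si2O6) = 232.945 g/mol, so wt% Si = 56.170/232.945 × 100 = 24.11%.
M(ZrSiO4) = 183.305 g/mol, so wt% Si = 28.085/183.305 × 100 = 15.32%.
24.11 − 15.32 = 8.79 pp.

8.79 percentage points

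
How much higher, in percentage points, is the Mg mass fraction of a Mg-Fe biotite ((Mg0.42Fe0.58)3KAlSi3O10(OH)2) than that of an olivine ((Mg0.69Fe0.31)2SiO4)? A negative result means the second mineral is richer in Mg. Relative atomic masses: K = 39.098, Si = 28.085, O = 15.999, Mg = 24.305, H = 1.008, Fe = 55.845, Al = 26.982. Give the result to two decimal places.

M((Mg0.42Fe0.58)3KAlSi3O10(OH)2) = 472.134 g/mol, so wt% Mg = 30.624/472.134 × 100 = 6.49%.
M((Mg0.69Fe0.31)2SiO4) = 160.246 g/mol, so wt% Mg = 33.541/160.246 × 100 = 20.93%.
6.49 − 20.93 = -14.44 pp.

-14.44 percentage points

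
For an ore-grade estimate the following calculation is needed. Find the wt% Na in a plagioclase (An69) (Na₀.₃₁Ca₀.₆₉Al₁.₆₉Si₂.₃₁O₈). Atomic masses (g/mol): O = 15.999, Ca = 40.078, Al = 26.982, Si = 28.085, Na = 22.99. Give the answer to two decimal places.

2.61 weight percent

M(Na₀.₃₁Ca₀.₆₉Al₁.₆₉Si₂.₃₁O₈) = 273.249 g/mol.
Na contributes 0.31 × 22.99 = 7.127 g per mole.
7.127/273.249 = 0.0261 → 2.61%.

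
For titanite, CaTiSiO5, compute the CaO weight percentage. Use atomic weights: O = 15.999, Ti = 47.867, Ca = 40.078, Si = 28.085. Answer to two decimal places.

28.61 wt%

M(CaTiSiO5) = 196.025 g/mol; M(CaO) = 56.077 g/mol.
Moles CaO per formula unit = 1 Ca ÷ 1 = 1.0000.
CaO fraction = (1.0000 × 56.077) / 196.025 = 56.077/196.025 = 0.2861.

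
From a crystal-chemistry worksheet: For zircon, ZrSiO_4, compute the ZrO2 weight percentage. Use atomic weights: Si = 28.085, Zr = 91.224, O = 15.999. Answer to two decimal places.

Molar mass of ZrSiO_4 = 1·91.224 + 1·28.085 + 4·15.999 = 183.305 g/mol.
Each formula unit contains 1 Zr, equivalent to 1/1 = 1.0000 mol ZrO2.
M(ZrO2) = 1×91.224 + 2×15.999 = 123.222 g/mol.
Mass of ZrO2 per formula unit = 1.0000 × 123.222 = 123.222 g.
ZrO2 wt% = 123.222 / 183.305 × 100 = 67.22%.

67.22 wt%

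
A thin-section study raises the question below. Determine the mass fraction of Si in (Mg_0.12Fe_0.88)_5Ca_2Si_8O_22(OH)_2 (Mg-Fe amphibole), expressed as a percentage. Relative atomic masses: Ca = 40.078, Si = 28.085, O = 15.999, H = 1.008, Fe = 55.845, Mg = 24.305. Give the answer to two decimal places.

Formula mass = 0.60×24.305 + 4.40×55.845 + 2×40.078 + 8×28.085 + 24×15.999 + 2×1.008 = 951.129 g/mol, of which 224.680 g is Si.
So Si makes up 224.680/951.129 = 0.2362 of the mass, i.e. 23.62%.

23.62 mass %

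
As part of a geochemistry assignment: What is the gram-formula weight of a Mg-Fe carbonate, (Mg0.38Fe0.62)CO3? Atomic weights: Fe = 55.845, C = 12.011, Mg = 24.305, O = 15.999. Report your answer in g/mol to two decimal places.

The formula mass is the sum 0.38×24.305 + 0.62×55.845 + 1×12.011 + 3×15.999.

103.87 g/mol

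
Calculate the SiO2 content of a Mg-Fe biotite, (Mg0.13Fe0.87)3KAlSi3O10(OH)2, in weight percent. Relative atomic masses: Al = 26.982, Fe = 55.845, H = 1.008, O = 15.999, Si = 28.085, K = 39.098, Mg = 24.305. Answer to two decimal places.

Molar mass of (Mg0.13Fe0.87)3KAlSi3O10(OH)2 = 0.39*24.305 + 2.61*55.845 + 1*39.098 + 1*26.982 + 3*28.085 + 12*15.999 + 2*1.008 = 499.573 g/mol.
Each formula unit contains 3 Si, equivalent to 3/1 = 3.0000 mol SiO2.
M(SiO2) = 1×28.085 + 2×15.999 = 60.083 g/mol.
Mass of SiO2 per formula unit = 3.0000 × 60.083 = 180.249 g.
SiO2 wt% = 180.249 / 499.573 × 100 = 36.08%.

36.08 wt%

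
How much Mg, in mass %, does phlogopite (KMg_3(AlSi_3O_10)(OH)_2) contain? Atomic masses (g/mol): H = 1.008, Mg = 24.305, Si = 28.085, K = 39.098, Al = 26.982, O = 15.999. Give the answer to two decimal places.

17.47 mass %

M(KMg_3(AlSi_3O_10)(OH)_2) = 417.254 g/mol.
Mg contributes 3 × 24.305 = 72.915 g per mole.
72.915/417.254 = 0.1747 → 17.47%.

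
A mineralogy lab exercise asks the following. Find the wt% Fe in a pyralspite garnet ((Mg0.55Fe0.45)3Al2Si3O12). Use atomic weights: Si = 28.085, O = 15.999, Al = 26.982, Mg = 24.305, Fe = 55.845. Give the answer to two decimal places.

Molar mass of (Mg0.55Fe0.45)3Al2Si3O12: 1.65·24.305 + 1.35·55.845 + 2·26.982 + 3·28.085 + 12·15.999 = 445.701 g/mol.
Mass of Fe per formula unit: 1.35 × 55.845 = 75.391 g.
Weight fraction Fe = 75.391 / 445.701 = 0.1692.

16.92 weight percent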